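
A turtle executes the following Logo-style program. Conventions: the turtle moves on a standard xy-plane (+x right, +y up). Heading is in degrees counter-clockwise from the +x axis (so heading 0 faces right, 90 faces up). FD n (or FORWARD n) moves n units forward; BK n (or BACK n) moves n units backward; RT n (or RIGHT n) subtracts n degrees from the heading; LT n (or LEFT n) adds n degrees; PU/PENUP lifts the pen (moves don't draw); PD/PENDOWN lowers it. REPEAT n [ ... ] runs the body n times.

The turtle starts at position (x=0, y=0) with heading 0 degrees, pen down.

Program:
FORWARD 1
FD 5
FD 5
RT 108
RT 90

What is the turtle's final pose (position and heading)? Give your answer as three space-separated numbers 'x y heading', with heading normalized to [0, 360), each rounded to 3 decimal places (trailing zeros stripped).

Answer: 11 0 162

Derivation:
Executing turtle program step by step:
Start: pos=(0,0), heading=0, pen down
FD 1: (0,0) -> (1,0) [heading=0, draw]
FD 5: (1,0) -> (6,0) [heading=0, draw]
FD 5: (6,0) -> (11,0) [heading=0, draw]
RT 108: heading 0 -> 252
RT 90: heading 252 -> 162
Final: pos=(11,0), heading=162, 3 segment(s) drawn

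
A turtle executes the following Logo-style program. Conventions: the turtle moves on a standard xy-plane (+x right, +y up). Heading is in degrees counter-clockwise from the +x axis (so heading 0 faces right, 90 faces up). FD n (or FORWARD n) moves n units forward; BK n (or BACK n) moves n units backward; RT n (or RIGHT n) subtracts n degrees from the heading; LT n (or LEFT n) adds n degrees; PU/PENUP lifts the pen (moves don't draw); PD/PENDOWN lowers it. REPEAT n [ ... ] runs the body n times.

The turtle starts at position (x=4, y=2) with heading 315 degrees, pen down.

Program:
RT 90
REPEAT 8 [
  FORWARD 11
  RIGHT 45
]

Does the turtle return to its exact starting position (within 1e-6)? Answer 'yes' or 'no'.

Executing turtle program step by step:
Start: pos=(4,2), heading=315, pen down
RT 90: heading 315 -> 225
REPEAT 8 [
  -- iteration 1/8 --
  FD 11: (4,2) -> (-3.778,-5.778) [heading=225, draw]
  RT 45: heading 225 -> 180
  -- iteration 2/8 --
  FD 11: (-3.778,-5.778) -> (-14.778,-5.778) [heading=180, draw]
  RT 45: heading 180 -> 135
  -- iteration 3/8 --
  FD 11: (-14.778,-5.778) -> (-22.556,2) [heading=135, draw]
  RT 45: heading 135 -> 90
  -- iteration 4/8 --
  FD 11: (-22.556,2) -> (-22.556,13) [heading=90, draw]
  RT 45: heading 90 -> 45
  -- iteration 5/8 --
  FD 11: (-22.556,13) -> (-14.778,20.778) [heading=45, draw]
  RT 45: heading 45 -> 0
  -- iteration 6/8 --
  FD 11: (-14.778,20.778) -> (-3.778,20.778) [heading=0, draw]
  RT 45: heading 0 -> 315
  -- iteration 7/8 --
  FD 11: (-3.778,20.778) -> (4,13) [heading=315, draw]
  RT 45: heading 315 -> 270
  -- iteration 8/8 --
  FD 11: (4,13) -> (4,2) [heading=270, draw]
  RT 45: heading 270 -> 225
]
Final: pos=(4,2), heading=225, 8 segment(s) drawn

Start position: (4, 2)
Final position: (4, 2)
Distance = 0; < 1e-6 -> CLOSED

Answer: yes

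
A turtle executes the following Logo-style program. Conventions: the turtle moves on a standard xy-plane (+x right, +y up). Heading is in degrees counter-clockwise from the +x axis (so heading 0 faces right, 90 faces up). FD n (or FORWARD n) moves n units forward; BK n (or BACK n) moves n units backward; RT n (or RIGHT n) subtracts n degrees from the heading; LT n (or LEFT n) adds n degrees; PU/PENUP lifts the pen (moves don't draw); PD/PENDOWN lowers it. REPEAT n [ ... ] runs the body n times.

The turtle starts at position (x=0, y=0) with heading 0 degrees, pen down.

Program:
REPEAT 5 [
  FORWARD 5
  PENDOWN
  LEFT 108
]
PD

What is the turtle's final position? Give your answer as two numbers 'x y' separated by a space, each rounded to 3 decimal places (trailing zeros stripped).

Executing turtle program step by step:
Start: pos=(0,0), heading=0, pen down
REPEAT 5 [
  -- iteration 1/5 --
  FD 5: (0,0) -> (5,0) [heading=0, draw]
  PD: pen down
  LT 108: heading 0 -> 108
  -- iteration 2/5 --
  FD 5: (5,0) -> (3.455,4.755) [heading=108, draw]
  PD: pen down
  LT 108: heading 108 -> 216
  -- iteration 3/5 --
  FD 5: (3.455,4.755) -> (-0.59,1.816) [heading=216, draw]
  PD: pen down
  LT 108: heading 216 -> 324
  -- iteration 4/5 --
  FD 5: (-0.59,1.816) -> (3.455,-1.123) [heading=324, draw]
  PD: pen down
  LT 108: heading 324 -> 72
  -- iteration 5/5 --
  FD 5: (3.455,-1.123) -> (5,3.633) [heading=72, draw]
  PD: pen down
  LT 108: heading 72 -> 180
]
PD: pen down
Final: pos=(5,3.633), heading=180, 5 segment(s) drawn

Answer: 5 3.633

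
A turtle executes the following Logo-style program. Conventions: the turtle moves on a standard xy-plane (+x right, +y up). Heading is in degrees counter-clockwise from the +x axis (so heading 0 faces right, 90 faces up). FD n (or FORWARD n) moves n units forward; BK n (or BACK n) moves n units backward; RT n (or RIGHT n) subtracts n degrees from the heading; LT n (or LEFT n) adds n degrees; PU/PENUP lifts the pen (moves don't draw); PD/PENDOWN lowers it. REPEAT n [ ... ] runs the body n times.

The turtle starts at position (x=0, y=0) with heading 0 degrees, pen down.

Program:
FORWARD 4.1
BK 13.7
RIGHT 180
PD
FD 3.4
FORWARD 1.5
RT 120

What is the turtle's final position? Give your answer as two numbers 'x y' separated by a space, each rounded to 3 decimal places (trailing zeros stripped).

Executing turtle program step by step:
Start: pos=(0,0), heading=0, pen down
FD 4.1: (0,0) -> (4.1,0) [heading=0, draw]
BK 13.7: (4.1,0) -> (-9.6,0) [heading=0, draw]
RT 180: heading 0 -> 180
PD: pen down
FD 3.4: (-9.6,0) -> (-13,0) [heading=180, draw]
FD 1.5: (-13,0) -> (-14.5,0) [heading=180, draw]
RT 120: heading 180 -> 60
Final: pos=(-14.5,0), heading=60, 4 segment(s) drawn

Answer: -14.5 0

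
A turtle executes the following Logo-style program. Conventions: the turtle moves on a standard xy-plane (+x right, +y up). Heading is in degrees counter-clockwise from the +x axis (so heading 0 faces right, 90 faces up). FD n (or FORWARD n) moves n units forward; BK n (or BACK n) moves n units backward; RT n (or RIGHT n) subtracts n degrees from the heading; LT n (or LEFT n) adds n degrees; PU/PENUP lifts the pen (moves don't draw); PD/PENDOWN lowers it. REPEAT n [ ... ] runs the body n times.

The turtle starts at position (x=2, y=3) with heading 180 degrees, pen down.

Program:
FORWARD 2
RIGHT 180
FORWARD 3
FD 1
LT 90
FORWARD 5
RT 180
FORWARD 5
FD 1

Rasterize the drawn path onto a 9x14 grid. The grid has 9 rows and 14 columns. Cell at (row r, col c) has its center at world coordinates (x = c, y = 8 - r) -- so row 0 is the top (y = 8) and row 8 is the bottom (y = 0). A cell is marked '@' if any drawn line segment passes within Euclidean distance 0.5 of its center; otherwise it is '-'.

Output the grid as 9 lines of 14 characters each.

Segment 0: (2,3) -> (0,3)
Segment 1: (0,3) -> (3,3)
Segment 2: (3,3) -> (4,3)
Segment 3: (4,3) -> (4,8)
Segment 4: (4,8) -> (4,3)
Segment 5: (4,3) -> (4,2)

Answer: ----@---------
----@---------
----@---------
----@---------
----@---------
@@@@@---------
----@---------
--------------
--------------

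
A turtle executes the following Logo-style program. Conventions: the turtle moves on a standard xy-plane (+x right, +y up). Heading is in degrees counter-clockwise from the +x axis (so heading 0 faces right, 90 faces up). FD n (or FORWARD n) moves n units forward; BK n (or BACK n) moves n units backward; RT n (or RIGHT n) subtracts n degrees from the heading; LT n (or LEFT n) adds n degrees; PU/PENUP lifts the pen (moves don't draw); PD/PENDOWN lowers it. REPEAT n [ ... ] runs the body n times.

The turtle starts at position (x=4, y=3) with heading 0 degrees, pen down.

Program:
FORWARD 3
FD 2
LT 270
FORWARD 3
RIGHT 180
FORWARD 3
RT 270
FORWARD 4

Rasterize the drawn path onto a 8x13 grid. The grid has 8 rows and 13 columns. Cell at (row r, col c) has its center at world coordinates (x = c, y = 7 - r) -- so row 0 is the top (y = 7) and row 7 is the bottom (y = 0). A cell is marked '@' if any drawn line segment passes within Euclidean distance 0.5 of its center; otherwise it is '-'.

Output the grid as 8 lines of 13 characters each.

Answer: -------------
-------------
-------------
-------------
----@@@@@@---
---------@---
---------@---
---------@---

Derivation:
Segment 0: (4,3) -> (7,3)
Segment 1: (7,3) -> (9,3)
Segment 2: (9,3) -> (9,0)
Segment 3: (9,0) -> (9,3)
Segment 4: (9,3) -> (5,3)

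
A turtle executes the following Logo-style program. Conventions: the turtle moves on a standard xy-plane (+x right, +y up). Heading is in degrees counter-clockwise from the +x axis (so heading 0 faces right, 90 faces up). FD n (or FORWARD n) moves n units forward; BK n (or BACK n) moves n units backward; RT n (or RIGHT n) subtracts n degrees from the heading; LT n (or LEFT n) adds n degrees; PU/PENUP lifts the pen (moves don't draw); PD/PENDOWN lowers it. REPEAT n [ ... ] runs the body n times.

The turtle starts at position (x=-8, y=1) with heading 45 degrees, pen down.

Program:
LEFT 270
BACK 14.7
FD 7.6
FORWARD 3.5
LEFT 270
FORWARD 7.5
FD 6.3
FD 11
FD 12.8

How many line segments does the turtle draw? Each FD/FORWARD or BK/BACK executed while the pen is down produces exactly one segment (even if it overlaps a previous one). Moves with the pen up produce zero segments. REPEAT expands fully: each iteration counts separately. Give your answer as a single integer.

Executing turtle program step by step:
Start: pos=(-8,1), heading=45, pen down
LT 270: heading 45 -> 315
BK 14.7: (-8,1) -> (-18.394,11.394) [heading=315, draw]
FD 7.6: (-18.394,11.394) -> (-13.02,6.02) [heading=315, draw]
FD 3.5: (-13.02,6.02) -> (-10.546,3.546) [heading=315, draw]
LT 270: heading 315 -> 225
FD 7.5: (-10.546,3.546) -> (-15.849,-1.758) [heading=225, draw]
FD 6.3: (-15.849,-1.758) -> (-20.304,-6.212) [heading=225, draw]
FD 11: (-20.304,-6.212) -> (-28.082,-13.991) [heading=225, draw]
FD 12.8: (-28.082,-13.991) -> (-37.133,-23.042) [heading=225, draw]
Final: pos=(-37.133,-23.042), heading=225, 7 segment(s) drawn
Segments drawn: 7

Answer: 7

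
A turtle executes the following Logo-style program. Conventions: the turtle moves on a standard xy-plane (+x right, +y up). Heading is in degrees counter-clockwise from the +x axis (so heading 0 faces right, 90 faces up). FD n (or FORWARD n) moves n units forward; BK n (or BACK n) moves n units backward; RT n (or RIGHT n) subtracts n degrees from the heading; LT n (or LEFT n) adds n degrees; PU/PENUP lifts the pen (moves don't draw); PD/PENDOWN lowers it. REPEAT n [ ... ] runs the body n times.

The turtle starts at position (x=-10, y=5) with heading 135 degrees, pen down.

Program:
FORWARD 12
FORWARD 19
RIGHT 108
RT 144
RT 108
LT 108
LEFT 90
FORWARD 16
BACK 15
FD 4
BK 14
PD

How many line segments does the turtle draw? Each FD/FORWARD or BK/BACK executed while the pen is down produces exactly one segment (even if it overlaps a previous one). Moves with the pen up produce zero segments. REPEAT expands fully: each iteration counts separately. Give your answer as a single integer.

Answer: 6

Derivation:
Executing turtle program step by step:
Start: pos=(-10,5), heading=135, pen down
FD 12: (-10,5) -> (-18.485,13.485) [heading=135, draw]
FD 19: (-18.485,13.485) -> (-31.92,26.92) [heading=135, draw]
RT 108: heading 135 -> 27
RT 144: heading 27 -> 243
RT 108: heading 243 -> 135
LT 108: heading 135 -> 243
LT 90: heading 243 -> 333
FD 16: (-31.92,26.92) -> (-17.664,19.656) [heading=333, draw]
BK 15: (-17.664,19.656) -> (-31.029,26.466) [heading=333, draw]
FD 4: (-31.029,26.466) -> (-27.465,24.65) [heading=333, draw]
BK 14: (-27.465,24.65) -> (-39.939,31.006) [heading=333, draw]
PD: pen down
Final: pos=(-39.939,31.006), heading=333, 6 segment(s) drawn
Segments drawn: 6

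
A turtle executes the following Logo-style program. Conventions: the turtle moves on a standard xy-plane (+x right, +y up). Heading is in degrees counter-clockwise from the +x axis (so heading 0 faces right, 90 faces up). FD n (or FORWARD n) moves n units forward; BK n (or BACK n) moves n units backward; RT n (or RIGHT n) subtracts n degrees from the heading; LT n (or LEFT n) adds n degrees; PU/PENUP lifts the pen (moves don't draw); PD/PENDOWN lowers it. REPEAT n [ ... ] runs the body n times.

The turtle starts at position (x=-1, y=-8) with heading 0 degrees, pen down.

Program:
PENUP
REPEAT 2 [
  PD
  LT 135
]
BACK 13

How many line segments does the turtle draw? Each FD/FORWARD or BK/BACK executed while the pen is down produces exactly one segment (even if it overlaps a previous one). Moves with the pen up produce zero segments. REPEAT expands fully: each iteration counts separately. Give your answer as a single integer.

Executing turtle program step by step:
Start: pos=(-1,-8), heading=0, pen down
PU: pen up
REPEAT 2 [
  -- iteration 1/2 --
  PD: pen down
  LT 135: heading 0 -> 135
  -- iteration 2/2 --
  PD: pen down
  LT 135: heading 135 -> 270
]
BK 13: (-1,-8) -> (-1,5) [heading=270, draw]
Final: pos=(-1,5), heading=270, 1 segment(s) drawn
Segments drawn: 1

Answer: 1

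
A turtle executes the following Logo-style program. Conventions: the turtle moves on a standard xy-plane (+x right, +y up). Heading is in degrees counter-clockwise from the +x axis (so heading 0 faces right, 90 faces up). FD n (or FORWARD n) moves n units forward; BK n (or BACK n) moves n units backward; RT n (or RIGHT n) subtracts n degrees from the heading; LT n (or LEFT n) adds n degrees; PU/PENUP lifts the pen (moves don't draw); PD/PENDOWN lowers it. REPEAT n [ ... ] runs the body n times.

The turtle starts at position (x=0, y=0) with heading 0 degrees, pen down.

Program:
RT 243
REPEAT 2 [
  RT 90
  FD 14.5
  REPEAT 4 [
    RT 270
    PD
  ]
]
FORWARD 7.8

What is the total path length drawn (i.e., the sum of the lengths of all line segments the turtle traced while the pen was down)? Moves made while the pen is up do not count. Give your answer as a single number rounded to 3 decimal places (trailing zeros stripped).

Answer: 36.8

Derivation:
Executing turtle program step by step:
Start: pos=(0,0), heading=0, pen down
RT 243: heading 0 -> 117
REPEAT 2 [
  -- iteration 1/2 --
  RT 90: heading 117 -> 27
  FD 14.5: (0,0) -> (12.92,6.583) [heading=27, draw]
  REPEAT 4 [
    -- iteration 1/4 --
    RT 270: heading 27 -> 117
    PD: pen down
    -- iteration 2/4 --
    RT 270: heading 117 -> 207
    PD: pen down
    -- iteration 3/4 --
    RT 270: heading 207 -> 297
    PD: pen down
    -- iteration 4/4 --
    RT 270: heading 297 -> 27
    PD: pen down
  ]
  -- iteration 2/2 --
  RT 90: heading 27 -> 297
  FD 14.5: (12.92,6.583) -> (19.502,-6.337) [heading=297, draw]
  REPEAT 4 [
    -- iteration 1/4 --
    RT 270: heading 297 -> 27
    PD: pen down
    -- iteration 2/4 --
    RT 270: heading 27 -> 117
    PD: pen down
    -- iteration 3/4 --
    RT 270: heading 117 -> 207
    PD: pen down
    -- iteration 4/4 --
    RT 270: heading 207 -> 297
    PD: pen down
  ]
]
FD 7.8: (19.502,-6.337) -> (23.044,-13.287) [heading=297, draw]
Final: pos=(23.044,-13.287), heading=297, 3 segment(s) drawn

Segment lengths:
  seg 1: (0,0) -> (12.92,6.583), length = 14.5
  seg 2: (12.92,6.583) -> (19.502,-6.337), length = 14.5
  seg 3: (19.502,-6.337) -> (23.044,-13.287), length = 7.8
Total = 36.8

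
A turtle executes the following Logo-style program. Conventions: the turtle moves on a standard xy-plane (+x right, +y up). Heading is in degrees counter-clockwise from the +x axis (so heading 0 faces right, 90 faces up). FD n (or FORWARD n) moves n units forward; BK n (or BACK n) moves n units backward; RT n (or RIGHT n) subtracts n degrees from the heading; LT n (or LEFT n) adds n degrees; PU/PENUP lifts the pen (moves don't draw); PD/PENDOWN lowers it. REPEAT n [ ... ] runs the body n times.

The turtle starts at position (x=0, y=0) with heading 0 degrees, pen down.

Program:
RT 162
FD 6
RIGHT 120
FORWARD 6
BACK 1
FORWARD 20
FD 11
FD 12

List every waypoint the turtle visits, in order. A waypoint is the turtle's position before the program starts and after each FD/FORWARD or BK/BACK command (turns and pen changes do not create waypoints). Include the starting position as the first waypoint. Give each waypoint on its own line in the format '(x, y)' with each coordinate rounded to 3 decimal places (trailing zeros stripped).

Executing turtle program step by step:
Start: pos=(0,0), heading=0, pen down
RT 162: heading 0 -> 198
FD 6: (0,0) -> (-5.706,-1.854) [heading=198, draw]
RT 120: heading 198 -> 78
FD 6: (-5.706,-1.854) -> (-4.459,4.015) [heading=78, draw]
BK 1: (-4.459,4.015) -> (-4.667,3.037) [heading=78, draw]
FD 20: (-4.667,3.037) -> (-0.509,22.6) [heading=78, draw]
FD 11: (-0.509,22.6) -> (1.778,33.359) [heading=78, draw]
FD 12: (1.778,33.359) -> (4.273,45.097) [heading=78, draw]
Final: pos=(4.273,45.097), heading=78, 6 segment(s) drawn
Waypoints (7 total):
(0, 0)
(-5.706, -1.854)
(-4.459, 4.015)
(-4.667, 3.037)
(-0.509, 22.6)
(1.778, 33.359)
(4.273, 45.097)

Answer: (0, 0)
(-5.706, -1.854)
(-4.459, 4.015)
(-4.667, 3.037)
(-0.509, 22.6)
(1.778, 33.359)
(4.273, 45.097)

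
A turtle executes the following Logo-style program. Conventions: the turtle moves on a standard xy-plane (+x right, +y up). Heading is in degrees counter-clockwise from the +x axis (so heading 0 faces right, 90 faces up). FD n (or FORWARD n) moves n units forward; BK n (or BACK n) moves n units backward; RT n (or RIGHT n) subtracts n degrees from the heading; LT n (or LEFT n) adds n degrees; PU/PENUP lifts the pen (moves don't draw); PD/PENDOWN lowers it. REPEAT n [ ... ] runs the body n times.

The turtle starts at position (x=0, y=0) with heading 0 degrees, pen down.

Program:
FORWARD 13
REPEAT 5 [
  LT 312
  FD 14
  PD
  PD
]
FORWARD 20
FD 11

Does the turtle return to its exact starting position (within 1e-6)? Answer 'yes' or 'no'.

Answer: no

Derivation:
Executing turtle program step by step:
Start: pos=(0,0), heading=0, pen down
FD 13: (0,0) -> (13,0) [heading=0, draw]
REPEAT 5 [
  -- iteration 1/5 --
  LT 312: heading 0 -> 312
  FD 14: (13,0) -> (22.368,-10.404) [heading=312, draw]
  PD: pen down
  PD: pen down
  -- iteration 2/5 --
  LT 312: heading 312 -> 264
  FD 14: (22.368,-10.404) -> (20.904,-24.327) [heading=264, draw]
  PD: pen down
  PD: pen down
  -- iteration 3/5 --
  LT 312: heading 264 -> 216
  FD 14: (20.904,-24.327) -> (9.578,-32.556) [heading=216, draw]
  PD: pen down
  PD: pen down
  -- iteration 4/5 --
  LT 312: heading 216 -> 168
  FD 14: (9.578,-32.556) -> (-4.116,-29.646) [heading=168, draw]
  PD: pen down
  PD: pen down
  -- iteration 5/5 --
  LT 312: heading 168 -> 120
  FD 14: (-4.116,-29.646) -> (-11.116,-17.521) [heading=120, draw]
  PD: pen down
  PD: pen down
]
FD 20: (-11.116,-17.521) -> (-21.116,-0.201) [heading=120, draw]
FD 11: (-21.116,-0.201) -> (-26.616,9.326) [heading=120, draw]
Final: pos=(-26.616,9.326), heading=120, 8 segment(s) drawn

Start position: (0, 0)
Final position: (-26.616, 9.326)
Distance = 28.202; >= 1e-6 -> NOT closed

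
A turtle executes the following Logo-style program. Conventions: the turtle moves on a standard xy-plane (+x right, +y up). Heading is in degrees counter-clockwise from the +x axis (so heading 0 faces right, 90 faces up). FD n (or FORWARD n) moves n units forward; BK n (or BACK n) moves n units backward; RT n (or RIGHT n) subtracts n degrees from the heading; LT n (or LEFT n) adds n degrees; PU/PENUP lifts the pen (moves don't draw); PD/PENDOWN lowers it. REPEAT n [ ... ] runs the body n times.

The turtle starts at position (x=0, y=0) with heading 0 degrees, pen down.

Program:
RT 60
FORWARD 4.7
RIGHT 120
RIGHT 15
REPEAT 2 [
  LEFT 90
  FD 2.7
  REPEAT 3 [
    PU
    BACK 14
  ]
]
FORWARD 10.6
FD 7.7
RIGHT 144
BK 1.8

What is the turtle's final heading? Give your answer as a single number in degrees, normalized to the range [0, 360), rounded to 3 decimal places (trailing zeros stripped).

Executing turtle program step by step:
Start: pos=(0,0), heading=0, pen down
RT 60: heading 0 -> 300
FD 4.7: (0,0) -> (2.35,-4.07) [heading=300, draw]
RT 120: heading 300 -> 180
RT 15: heading 180 -> 165
REPEAT 2 [
  -- iteration 1/2 --
  LT 90: heading 165 -> 255
  FD 2.7: (2.35,-4.07) -> (1.651,-6.678) [heading=255, draw]
  REPEAT 3 [
    -- iteration 1/3 --
    PU: pen up
    BK 14: (1.651,-6.678) -> (5.275,6.845) [heading=255, move]
    -- iteration 2/3 --
    PU: pen up
    BK 14: (5.275,6.845) -> (8.898,20.368) [heading=255, move]
    -- iteration 3/3 --
    PU: pen up
    BK 14: (8.898,20.368) -> (12.522,33.891) [heading=255, move]
  ]
  -- iteration 2/2 --
  LT 90: heading 255 -> 345
  FD 2.7: (12.522,33.891) -> (15.13,33.192) [heading=345, move]
  REPEAT 3 [
    -- iteration 1/3 --
    PU: pen up
    BK 14: (15.13,33.192) -> (1.607,36.815) [heading=345, move]
    -- iteration 2/3 --
    PU: pen up
    BK 14: (1.607,36.815) -> (-11.916,40.439) [heading=345, move]
    -- iteration 3/3 --
    PU: pen up
    BK 14: (-11.916,40.439) -> (-25.439,44.062) [heading=345, move]
  ]
]
FD 10.6: (-25.439,44.062) -> (-15.2,41.319) [heading=345, move]
FD 7.7: (-15.2,41.319) -> (-7.763,39.326) [heading=345, move]
RT 144: heading 345 -> 201
BK 1.8: (-7.763,39.326) -> (-6.082,39.971) [heading=201, move]
Final: pos=(-6.082,39.971), heading=201, 2 segment(s) drawn

Answer: 201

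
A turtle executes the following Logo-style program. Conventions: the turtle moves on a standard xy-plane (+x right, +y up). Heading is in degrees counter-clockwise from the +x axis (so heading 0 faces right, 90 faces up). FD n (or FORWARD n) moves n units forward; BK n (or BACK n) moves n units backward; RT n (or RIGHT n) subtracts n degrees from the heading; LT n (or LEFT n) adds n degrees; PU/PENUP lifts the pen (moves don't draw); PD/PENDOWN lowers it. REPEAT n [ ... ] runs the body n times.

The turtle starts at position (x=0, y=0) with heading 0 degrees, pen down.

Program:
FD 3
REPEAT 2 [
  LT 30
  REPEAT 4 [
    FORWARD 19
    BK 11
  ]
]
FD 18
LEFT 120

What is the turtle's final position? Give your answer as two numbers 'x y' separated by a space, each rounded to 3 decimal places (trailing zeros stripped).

Executing turtle program step by step:
Start: pos=(0,0), heading=0, pen down
FD 3: (0,0) -> (3,0) [heading=0, draw]
REPEAT 2 [
  -- iteration 1/2 --
  LT 30: heading 0 -> 30
  REPEAT 4 [
    -- iteration 1/4 --
    FD 19: (3,0) -> (19.454,9.5) [heading=30, draw]
    BK 11: (19.454,9.5) -> (9.928,4) [heading=30, draw]
    -- iteration 2/4 --
    FD 19: (9.928,4) -> (26.383,13.5) [heading=30, draw]
    BK 11: (26.383,13.5) -> (16.856,8) [heading=30, draw]
    -- iteration 3/4 --
    FD 19: (16.856,8) -> (33.311,17.5) [heading=30, draw]
    BK 11: (33.311,17.5) -> (23.785,12) [heading=30, draw]
    -- iteration 4/4 --
    FD 19: (23.785,12) -> (40.239,21.5) [heading=30, draw]
    BK 11: (40.239,21.5) -> (30.713,16) [heading=30, draw]
  ]
  -- iteration 2/2 --
  LT 30: heading 30 -> 60
  REPEAT 4 [
    -- iteration 1/4 --
    FD 19: (30.713,16) -> (40.213,32.454) [heading=60, draw]
    BK 11: (40.213,32.454) -> (34.713,22.928) [heading=60, draw]
    -- iteration 2/4 --
    FD 19: (34.713,22.928) -> (44.213,39.383) [heading=60, draw]
    BK 11: (44.213,39.383) -> (38.713,29.856) [heading=60, draw]
    -- iteration 3/4 --
    FD 19: (38.713,29.856) -> (48.213,46.311) [heading=60, draw]
    BK 11: (48.213,46.311) -> (42.713,36.785) [heading=60, draw]
    -- iteration 4/4 --
    FD 19: (42.713,36.785) -> (52.213,53.239) [heading=60, draw]
    BK 11: (52.213,53.239) -> (46.713,43.713) [heading=60, draw]
  ]
]
FD 18: (46.713,43.713) -> (55.713,59.301) [heading=60, draw]
LT 120: heading 60 -> 180
Final: pos=(55.713,59.301), heading=180, 18 segment(s) drawn

Answer: 55.713 59.301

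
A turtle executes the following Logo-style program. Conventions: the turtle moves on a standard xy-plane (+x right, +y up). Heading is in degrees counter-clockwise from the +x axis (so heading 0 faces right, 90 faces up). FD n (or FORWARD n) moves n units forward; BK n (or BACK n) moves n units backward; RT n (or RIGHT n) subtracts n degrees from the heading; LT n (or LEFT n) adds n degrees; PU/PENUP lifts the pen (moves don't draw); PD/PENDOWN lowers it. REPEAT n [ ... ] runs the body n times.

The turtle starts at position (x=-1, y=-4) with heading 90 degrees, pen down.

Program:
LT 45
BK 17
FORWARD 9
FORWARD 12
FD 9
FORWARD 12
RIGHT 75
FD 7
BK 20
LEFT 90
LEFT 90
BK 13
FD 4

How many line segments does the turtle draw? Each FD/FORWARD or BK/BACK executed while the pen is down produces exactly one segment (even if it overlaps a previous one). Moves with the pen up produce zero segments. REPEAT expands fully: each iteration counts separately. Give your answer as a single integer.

Answer: 9

Derivation:
Executing turtle program step by step:
Start: pos=(-1,-4), heading=90, pen down
LT 45: heading 90 -> 135
BK 17: (-1,-4) -> (11.021,-16.021) [heading=135, draw]
FD 9: (11.021,-16.021) -> (4.657,-9.657) [heading=135, draw]
FD 12: (4.657,-9.657) -> (-3.828,-1.172) [heading=135, draw]
FD 9: (-3.828,-1.172) -> (-10.192,5.192) [heading=135, draw]
FD 12: (-10.192,5.192) -> (-18.678,13.678) [heading=135, draw]
RT 75: heading 135 -> 60
FD 7: (-18.678,13.678) -> (-15.178,19.74) [heading=60, draw]
BK 20: (-15.178,19.74) -> (-25.178,2.419) [heading=60, draw]
LT 90: heading 60 -> 150
LT 90: heading 150 -> 240
BK 13: (-25.178,2.419) -> (-18.678,13.678) [heading=240, draw]
FD 4: (-18.678,13.678) -> (-20.678,10.214) [heading=240, draw]
Final: pos=(-20.678,10.214), heading=240, 9 segment(s) drawn
Segments drawn: 9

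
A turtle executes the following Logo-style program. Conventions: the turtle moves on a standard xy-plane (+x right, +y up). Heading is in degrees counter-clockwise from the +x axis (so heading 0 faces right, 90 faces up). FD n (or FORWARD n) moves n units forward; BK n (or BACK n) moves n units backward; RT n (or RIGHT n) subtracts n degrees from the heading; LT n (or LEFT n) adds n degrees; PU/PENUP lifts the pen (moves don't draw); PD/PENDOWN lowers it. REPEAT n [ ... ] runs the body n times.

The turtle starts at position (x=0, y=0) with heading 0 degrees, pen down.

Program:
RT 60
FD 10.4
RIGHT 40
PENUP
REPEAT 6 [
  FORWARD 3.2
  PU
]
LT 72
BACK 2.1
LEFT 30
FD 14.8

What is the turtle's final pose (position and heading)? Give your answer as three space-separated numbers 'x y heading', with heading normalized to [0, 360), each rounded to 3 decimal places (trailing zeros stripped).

Executing turtle program step by step:
Start: pos=(0,0), heading=0, pen down
RT 60: heading 0 -> 300
FD 10.4: (0,0) -> (5.2,-9.007) [heading=300, draw]
RT 40: heading 300 -> 260
PU: pen up
REPEAT 6 [
  -- iteration 1/6 --
  FD 3.2: (5.2,-9.007) -> (4.644,-12.158) [heading=260, move]
  PU: pen up
  -- iteration 2/6 --
  FD 3.2: (4.644,-12.158) -> (4.089,-15.309) [heading=260, move]
  PU: pen up
  -- iteration 3/6 --
  FD 3.2: (4.089,-15.309) -> (3.533,-18.461) [heading=260, move]
  PU: pen up
  -- iteration 4/6 --
  FD 3.2: (3.533,-18.461) -> (2.977,-21.612) [heading=260, move]
  PU: pen up
  -- iteration 5/6 --
  FD 3.2: (2.977,-21.612) -> (2.422,-24.764) [heading=260, move]
  PU: pen up
  -- iteration 6/6 --
  FD 3.2: (2.422,-24.764) -> (1.866,-27.915) [heading=260, move]
  PU: pen up
]
LT 72: heading 260 -> 332
BK 2.1: (1.866,-27.915) -> (0.012,-26.929) [heading=332, move]
LT 30: heading 332 -> 2
FD 14.8: (0.012,-26.929) -> (14.803,-26.413) [heading=2, move]
Final: pos=(14.803,-26.413), heading=2, 1 segment(s) drawn

Answer: 14.803 -26.413 2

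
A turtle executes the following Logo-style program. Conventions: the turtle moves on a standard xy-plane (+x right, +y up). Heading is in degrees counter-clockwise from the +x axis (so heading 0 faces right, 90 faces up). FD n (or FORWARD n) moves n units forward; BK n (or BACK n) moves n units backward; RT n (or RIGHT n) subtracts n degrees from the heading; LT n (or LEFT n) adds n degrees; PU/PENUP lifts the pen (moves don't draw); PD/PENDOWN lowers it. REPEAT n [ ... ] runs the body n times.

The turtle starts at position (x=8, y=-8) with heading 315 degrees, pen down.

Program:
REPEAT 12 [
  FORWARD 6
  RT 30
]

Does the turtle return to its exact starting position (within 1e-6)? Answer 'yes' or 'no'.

Executing turtle program step by step:
Start: pos=(8,-8), heading=315, pen down
REPEAT 12 [
  -- iteration 1/12 --
  FD 6: (8,-8) -> (12.243,-12.243) [heading=315, draw]
  RT 30: heading 315 -> 285
  -- iteration 2/12 --
  FD 6: (12.243,-12.243) -> (13.796,-18.038) [heading=285, draw]
  RT 30: heading 285 -> 255
  -- iteration 3/12 --
  FD 6: (13.796,-18.038) -> (12.243,-23.834) [heading=255, draw]
  RT 30: heading 255 -> 225
  -- iteration 4/12 --
  FD 6: (12.243,-23.834) -> (8,-28.076) [heading=225, draw]
  RT 30: heading 225 -> 195
  -- iteration 5/12 --
  FD 6: (8,-28.076) -> (2.204,-29.629) [heading=195, draw]
  RT 30: heading 195 -> 165
  -- iteration 6/12 --
  FD 6: (2.204,-29.629) -> (-3.591,-28.076) [heading=165, draw]
  RT 30: heading 165 -> 135
  -- iteration 7/12 --
  FD 6: (-3.591,-28.076) -> (-7.834,-23.834) [heading=135, draw]
  RT 30: heading 135 -> 105
  -- iteration 8/12 --
  FD 6: (-7.834,-23.834) -> (-9.387,-18.038) [heading=105, draw]
  RT 30: heading 105 -> 75
  -- iteration 9/12 --
  FD 6: (-9.387,-18.038) -> (-7.834,-12.243) [heading=75, draw]
  RT 30: heading 75 -> 45
  -- iteration 10/12 --
  FD 6: (-7.834,-12.243) -> (-3.591,-8) [heading=45, draw]
  RT 30: heading 45 -> 15
  -- iteration 11/12 --
  FD 6: (-3.591,-8) -> (2.204,-6.447) [heading=15, draw]
  RT 30: heading 15 -> 345
  -- iteration 12/12 --
  FD 6: (2.204,-6.447) -> (8,-8) [heading=345, draw]
  RT 30: heading 345 -> 315
]
Final: pos=(8,-8), heading=315, 12 segment(s) drawn

Start position: (8, -8)
Final position: (8, -8)
Distance = 0; < 1e-6 -> CLOSED

Answer: yes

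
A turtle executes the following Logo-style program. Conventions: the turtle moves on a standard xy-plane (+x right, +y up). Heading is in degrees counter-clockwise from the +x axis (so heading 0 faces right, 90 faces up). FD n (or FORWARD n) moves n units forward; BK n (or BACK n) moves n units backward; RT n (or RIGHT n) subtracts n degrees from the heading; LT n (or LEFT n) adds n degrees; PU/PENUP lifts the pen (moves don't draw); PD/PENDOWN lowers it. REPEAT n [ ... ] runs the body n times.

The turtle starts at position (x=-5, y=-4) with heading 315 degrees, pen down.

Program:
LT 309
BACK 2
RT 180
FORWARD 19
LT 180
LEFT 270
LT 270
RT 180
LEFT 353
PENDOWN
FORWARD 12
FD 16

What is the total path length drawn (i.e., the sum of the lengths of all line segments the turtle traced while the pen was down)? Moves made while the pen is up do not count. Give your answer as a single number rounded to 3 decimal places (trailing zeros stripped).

Answer: 49

Derivation:
Executing turtle program step by step:
Start: pos=(-5,-4), heading=315, pen down
LT 309: heading 315 -> 264
BK 2: (-5,-4) -> (-4.791,-2.011) [heading=264, draw]
RT 180: heading 264 -> 84
FD 19: (-4.791,-2.011) -> (-2.805,16.885) [heading=84, draw]
LT 180: heading 84 -> 264
LT 270: heading 264 -> 174
LT 270: heading 174 -> 84
RT 180: heading 84 -> 264
LT 353: heading 264 -> 257
PD: pen down
FD 12: (-2.805,16.885) -> (-5.504,5.193) [heading=257, draw]
FD 16: (-5.504,5.193) -> (-9.104,-10.397) [heading=257, draw]
Final: pos=(-9.104,-10.397), heading=257, 4 segment(s) drawn

Segment lengths:
  seg 1: (-5,-4) -> (-4.791,-2.011), length = 2
  seg 2: (-4.791,-2.011) -> (-2.805,16.885), length = 19
  seg 3: (-2.805,16.885) -> (-5.504,5.193), length = 12
  seg 4: (-5.504,5.193) -> (-9.104,-10.397), length = 16
Total = 49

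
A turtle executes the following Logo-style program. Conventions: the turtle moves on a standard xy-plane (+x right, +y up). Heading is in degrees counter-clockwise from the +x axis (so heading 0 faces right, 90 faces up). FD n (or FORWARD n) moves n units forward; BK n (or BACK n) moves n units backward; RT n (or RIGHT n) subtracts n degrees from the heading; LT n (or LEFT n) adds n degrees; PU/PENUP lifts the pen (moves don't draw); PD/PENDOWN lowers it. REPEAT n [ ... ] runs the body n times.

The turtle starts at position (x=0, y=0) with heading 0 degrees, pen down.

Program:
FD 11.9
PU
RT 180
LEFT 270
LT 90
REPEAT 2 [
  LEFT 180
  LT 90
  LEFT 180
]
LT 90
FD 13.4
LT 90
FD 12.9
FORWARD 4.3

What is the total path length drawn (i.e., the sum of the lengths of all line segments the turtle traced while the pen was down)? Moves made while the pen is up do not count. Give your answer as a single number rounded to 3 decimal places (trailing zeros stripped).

Answer: 11.9

Derivation:
Executing turtle program step by step:
Start: pos=(0,0), heading=0, pen down
FD 11.9: (0,0) -> (11.9,0) [heading=0, draw]
PU: pen up
RT 180: heading 0 -> 180
LT 270: heading 180 -> 90
LT 90: heading 90 -> 180
REPEAT 2 [
  -- iteration 1/2 --
  LT 180: heading 180 -> 0
  LT 90: heading 0 -> 90
  LT 180: heading 90 -> 270
  -- iteration 2/2 --
  LT 180: heading 270 -> 90
  LT 90: heading 90 -> 180
  LT 180: heading 180 -> 0
]
LT 90: heading 0 -> 90
FD 13.4: (11.9,0) -> (11.9,13.4) [heading=90, move]
LT 90: heading 90 -> 180
FD 12.9: (11.9,13.4) -> (-1,13.4) [heading=180, move]
FD 4.3: (-1,13.4) -> (-5.3,13.4) [heading=180, move]
Final: pos=(-5.3,13.4), heading=180, 1 segment(s) drawn

Segment lengths:
  seg 1: (0,0) -> (11.9,0), length = 11.9
Total = 11.9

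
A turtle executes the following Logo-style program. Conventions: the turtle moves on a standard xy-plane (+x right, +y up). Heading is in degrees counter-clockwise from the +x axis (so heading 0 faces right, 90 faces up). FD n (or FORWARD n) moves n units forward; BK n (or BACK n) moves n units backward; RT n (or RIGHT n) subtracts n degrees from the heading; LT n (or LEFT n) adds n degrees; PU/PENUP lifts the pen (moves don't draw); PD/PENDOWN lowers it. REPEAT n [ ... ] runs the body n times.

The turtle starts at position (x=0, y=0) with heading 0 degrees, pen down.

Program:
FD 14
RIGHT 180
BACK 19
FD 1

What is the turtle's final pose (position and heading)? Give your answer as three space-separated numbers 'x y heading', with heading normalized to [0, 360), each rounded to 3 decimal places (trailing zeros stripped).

Executing turtle program step by step:
Start: pos=(0,0), heading=0, pen down
FD 14: (0,0) -> (14,0) [heading=0, draw]
RT 180: heading 0 -> 180
BK 19: (14,0) -> (33,0) [heading=180, draw]
FD 1: (33,0) -> (32,0) [heading=180, draw]
Final: pos=(32,0), heading=180, 3 segment(s) drawn

Answer: 32 0 180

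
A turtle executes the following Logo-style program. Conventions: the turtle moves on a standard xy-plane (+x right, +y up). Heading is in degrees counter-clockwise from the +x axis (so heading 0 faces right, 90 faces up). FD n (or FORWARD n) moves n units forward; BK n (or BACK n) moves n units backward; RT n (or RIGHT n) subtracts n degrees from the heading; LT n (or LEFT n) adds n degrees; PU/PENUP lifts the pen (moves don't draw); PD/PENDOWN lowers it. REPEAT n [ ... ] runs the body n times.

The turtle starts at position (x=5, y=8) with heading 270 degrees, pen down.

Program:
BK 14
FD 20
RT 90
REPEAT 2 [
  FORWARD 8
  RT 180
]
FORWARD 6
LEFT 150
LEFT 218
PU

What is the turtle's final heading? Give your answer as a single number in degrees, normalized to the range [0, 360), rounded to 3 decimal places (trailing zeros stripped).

Answer: 188

Derivation:
Executing turtle program step by step:
Start: pos=(5,8), heading=270, pen down
BK 14: (5,8) -> (5,22) [heading=270, draw]
FD 20: (5,22) -> (5,2) [heading=270, draw]
RT 90: heading 270 -> 180
REPEAT 2 [
  -- iteration 1/2 --
  FD 8: (5,2) -> (-3,2) [heading=180, draw]
  RT 180: heading 180 -> 0
  -- iteration 2/2 --
  FD 8: (-3,2) -> (5,2) [heading=0, draw]
  RT 180: heading 0 -> 180
]
FD 6: (5,2) -> (-1,2) [heading=180, draw]
LT 150: heading 180 -> 330
LT 218: heading 330 -> 188
PU: pen up
Final: pos=(-1,2), heading=188, 5 segment(s) drawn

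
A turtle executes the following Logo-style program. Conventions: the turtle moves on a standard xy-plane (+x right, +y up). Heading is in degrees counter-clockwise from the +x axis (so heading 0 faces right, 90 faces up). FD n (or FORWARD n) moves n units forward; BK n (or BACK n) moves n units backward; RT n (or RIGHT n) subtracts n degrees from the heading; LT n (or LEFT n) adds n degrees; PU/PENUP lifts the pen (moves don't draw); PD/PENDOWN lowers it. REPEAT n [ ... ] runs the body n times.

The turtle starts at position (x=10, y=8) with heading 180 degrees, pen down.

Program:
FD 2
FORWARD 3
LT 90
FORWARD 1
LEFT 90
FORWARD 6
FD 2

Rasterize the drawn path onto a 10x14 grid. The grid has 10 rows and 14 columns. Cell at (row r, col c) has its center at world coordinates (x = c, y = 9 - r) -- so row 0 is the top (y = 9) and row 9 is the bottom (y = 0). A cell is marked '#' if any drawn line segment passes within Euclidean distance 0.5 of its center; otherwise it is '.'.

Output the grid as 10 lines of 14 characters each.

Answer: ..............
.....######...
.....#########
..............
..............
..............
..............
..............
..............
..............

Derivation:
Segment 0: (10,8) -> (8,8)
Segment 1: (8,8) -> (5,8)
Segment 2: (5,8) -> (5,7)
Segment 3: (5,7) -> (11,7)
Segment 4: (11,7) -> (13,7)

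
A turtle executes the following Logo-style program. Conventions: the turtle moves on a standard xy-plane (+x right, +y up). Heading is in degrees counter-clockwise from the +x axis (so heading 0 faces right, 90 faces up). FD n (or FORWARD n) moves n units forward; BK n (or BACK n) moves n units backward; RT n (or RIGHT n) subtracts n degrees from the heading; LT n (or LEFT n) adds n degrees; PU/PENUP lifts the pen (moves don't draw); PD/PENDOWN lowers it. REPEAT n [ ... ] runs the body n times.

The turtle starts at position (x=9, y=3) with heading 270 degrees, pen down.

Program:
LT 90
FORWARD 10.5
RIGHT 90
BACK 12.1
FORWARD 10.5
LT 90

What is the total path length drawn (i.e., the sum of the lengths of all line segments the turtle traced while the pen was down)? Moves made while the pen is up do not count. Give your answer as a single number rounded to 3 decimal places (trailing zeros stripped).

Answer: 33.1

Derivation:
Executing turtle program step by step:
Start: pos=(9,3), heading=270, pen down
LT 90: heading 270 -> 0
FD 10.5: (9,3) -> (19.5,3) [heading=0, draw]
RT 90: heading 0 -> 270
BK 12.1: (19.5,3) -> (19.5,15.1) [heading=270, draw]
FD 10.5: (19.5,15.1) -> (19.5,4.6) [heading=270, draw]
LT 90: heading 270 -> 0
Final: pos=(19.5,4.6), heading=0, 3 segment(s) drawn

Segment lengths:
  seg 1: (9,3) -> (19.5,3), length = 10.5
  seg 2: (19.5,3) -> (19.5,15.1), length = 12.1
  seg 3: (19.5,15.1) -> (19.5,4.6), length = 10.5
Total = 33.1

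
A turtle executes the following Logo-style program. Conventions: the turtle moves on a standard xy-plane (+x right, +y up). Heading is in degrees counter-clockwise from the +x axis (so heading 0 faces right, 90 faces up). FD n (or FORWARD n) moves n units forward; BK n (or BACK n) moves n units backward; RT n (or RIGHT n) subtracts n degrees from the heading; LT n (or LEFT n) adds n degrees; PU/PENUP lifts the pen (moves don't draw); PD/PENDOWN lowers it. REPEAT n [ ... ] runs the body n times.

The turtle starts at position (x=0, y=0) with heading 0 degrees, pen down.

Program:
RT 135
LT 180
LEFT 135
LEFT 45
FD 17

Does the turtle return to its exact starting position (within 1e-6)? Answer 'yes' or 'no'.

Answer: no

Derivation:
Executing turtle program step by step:
Start: pos=(0,0), heading=0, pen down
RT 135: heading 0 -> 225
LT 180: heading 225 -> 45
LT 135: heading 45 -> 180
LT 45: heading 180 -> 225
FD 17: (0,0) -> (-12.021,-12.021) [heading=225, draw]
Final: pos=(-12.021,-12.021), heading=225, 1 segment(s) drawn

Start position: (0, 0)
Final position: (-12.021, -12.021)
Distance = 17; >= 1e-6 -> NOT closed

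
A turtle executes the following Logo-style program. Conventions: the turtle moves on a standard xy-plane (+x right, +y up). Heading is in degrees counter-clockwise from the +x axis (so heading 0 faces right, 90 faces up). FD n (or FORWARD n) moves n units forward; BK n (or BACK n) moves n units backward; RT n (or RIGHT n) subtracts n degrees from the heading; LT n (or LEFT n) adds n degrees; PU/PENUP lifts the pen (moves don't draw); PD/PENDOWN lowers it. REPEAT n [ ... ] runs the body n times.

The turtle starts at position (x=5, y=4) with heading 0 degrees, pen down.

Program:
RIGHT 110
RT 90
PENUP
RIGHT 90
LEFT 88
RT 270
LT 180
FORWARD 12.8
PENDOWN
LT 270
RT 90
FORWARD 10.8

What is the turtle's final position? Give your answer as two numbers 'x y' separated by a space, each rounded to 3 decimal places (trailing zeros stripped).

Answer: 5.749 5.854

Derivation:
Executing turtle program step by step:
Start: pos=(5,4), heading=0, pen down
RT 110: heading 0 -> 250
RT 90: heading 250 -> 160
PU: pen up
RT 90: heading 160 -> 70
LT 88: heading 70 -> 158
RT 270: heading 158 -> 248
LT 180: heading 248 -> 68
FD 12.8: (5,4) -> (9.795,15.868) [heading=68, move]
PD: pen down
LT 270: heading 68 -> 338
RT 90: heading 338 -> 248
FD 10.8: (9.795,15.868) -> (5.749,5.854) [heading=248, draw]
Final: pos=(5.749,5.854), heading=248, 1 segment(s) drawn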